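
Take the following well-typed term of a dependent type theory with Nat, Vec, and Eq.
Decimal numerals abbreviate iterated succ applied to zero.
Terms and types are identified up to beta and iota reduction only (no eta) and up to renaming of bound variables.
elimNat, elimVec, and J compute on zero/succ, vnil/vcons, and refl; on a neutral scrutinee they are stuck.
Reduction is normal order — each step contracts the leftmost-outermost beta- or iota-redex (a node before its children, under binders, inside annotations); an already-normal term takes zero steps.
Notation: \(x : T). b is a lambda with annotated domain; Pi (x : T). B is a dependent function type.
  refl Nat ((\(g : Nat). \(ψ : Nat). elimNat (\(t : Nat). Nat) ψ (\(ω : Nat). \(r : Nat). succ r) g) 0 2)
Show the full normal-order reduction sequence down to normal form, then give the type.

normal-order reduction:
  refl Nat ((\(g : Nat). \(ψ : Nat). elimNat (\(t : Nat). Nat) ψ (\(ω : Nat). \(r : Nat). succ r) g) 0 2)
  ~> refl Nat ((\(g : Nat). elimNat (\(ψ : Nat). Nat) g (\(t : Nat). \(ω : Nat). succ ω) 0) 2)
  ~> refl Nat (elimNat (\(g : Nat). Nat) 2 (\(ψ : Nat). \(t : Nat). succ t) 0)
  ~> refl Nat 2
inferred type:
  Eq Nat 2 2


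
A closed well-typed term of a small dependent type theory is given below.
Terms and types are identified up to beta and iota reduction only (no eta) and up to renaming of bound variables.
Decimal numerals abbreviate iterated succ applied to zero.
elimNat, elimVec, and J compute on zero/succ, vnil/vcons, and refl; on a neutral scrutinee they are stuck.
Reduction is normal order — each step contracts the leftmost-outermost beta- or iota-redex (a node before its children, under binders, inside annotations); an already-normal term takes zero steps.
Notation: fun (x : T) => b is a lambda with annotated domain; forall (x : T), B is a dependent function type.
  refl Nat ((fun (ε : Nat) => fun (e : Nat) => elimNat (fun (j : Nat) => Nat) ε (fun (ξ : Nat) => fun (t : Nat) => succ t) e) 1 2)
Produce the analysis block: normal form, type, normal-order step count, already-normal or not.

normal form:
  refl Nat 3
the term's type:
  Eq Nat 3 3
reduction steps (normal order): 9
already normal: no
first contracted redex: a beta-redex


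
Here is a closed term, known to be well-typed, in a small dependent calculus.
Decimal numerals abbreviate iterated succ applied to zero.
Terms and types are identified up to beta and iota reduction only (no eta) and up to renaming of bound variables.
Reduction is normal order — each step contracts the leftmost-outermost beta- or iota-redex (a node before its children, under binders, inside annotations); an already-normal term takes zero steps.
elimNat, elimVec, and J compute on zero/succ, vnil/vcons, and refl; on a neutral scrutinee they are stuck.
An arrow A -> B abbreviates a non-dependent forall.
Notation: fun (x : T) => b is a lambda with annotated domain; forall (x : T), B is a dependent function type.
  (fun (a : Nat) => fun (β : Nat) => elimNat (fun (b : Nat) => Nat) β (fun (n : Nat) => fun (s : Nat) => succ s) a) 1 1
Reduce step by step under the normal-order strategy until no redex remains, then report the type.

normal-order reduction sequence:
  (fun (a : Nat) => fun (β : Nat) => elimNat (fun (b : Nat) => Nat) β (fun (n : Nat) => fun (s : Nat) => succ s) a) 1 1
  ~> (fun (a : Nat) => elimNat (fun (β : Nat) => Nat) a (fun (b : Nat) => fun (n : Nat) => succ n) 1) 1
  ~> elimNat (fun (a : Nat) => Nat) 1 (fun (β : Nat) => fun (b : Nat) => succ b) 1
  ~> (fun (a : Nat) => fun (β : Nat) => succ β) 0 (elimNat (fun (b : Nat) => Nat) 1 (fun (n : Nat) => fun (s : Nat) => succ s) 0)
  ~> (fun (a : Nat) => succ a) (elimNat (fun (β : Nat) => Nat) 1 (fun (b : Nat) => fun (n : Nat) => succ n) 0)
  ~> succ (elimNat (fun (a : Nat) => Nat) 1 (fun (β : Nat) => fun (b : Nat) => succ b) 0)
  ~> 2
the term's type:
  Nat


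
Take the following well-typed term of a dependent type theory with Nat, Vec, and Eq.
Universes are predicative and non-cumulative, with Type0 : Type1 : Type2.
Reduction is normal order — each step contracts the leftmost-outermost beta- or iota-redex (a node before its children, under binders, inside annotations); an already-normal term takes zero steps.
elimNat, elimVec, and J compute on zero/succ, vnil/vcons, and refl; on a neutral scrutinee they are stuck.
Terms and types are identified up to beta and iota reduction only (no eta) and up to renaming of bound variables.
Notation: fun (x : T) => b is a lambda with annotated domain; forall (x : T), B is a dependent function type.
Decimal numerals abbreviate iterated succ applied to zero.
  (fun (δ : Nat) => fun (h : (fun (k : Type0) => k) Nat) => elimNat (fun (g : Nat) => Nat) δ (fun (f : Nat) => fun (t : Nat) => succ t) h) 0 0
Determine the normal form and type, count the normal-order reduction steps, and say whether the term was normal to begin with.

normal form:
  0
the term's type:
  Nat
reduction steps (normal order): 3
started in normal form: no
first contracted redex: a beta-redex


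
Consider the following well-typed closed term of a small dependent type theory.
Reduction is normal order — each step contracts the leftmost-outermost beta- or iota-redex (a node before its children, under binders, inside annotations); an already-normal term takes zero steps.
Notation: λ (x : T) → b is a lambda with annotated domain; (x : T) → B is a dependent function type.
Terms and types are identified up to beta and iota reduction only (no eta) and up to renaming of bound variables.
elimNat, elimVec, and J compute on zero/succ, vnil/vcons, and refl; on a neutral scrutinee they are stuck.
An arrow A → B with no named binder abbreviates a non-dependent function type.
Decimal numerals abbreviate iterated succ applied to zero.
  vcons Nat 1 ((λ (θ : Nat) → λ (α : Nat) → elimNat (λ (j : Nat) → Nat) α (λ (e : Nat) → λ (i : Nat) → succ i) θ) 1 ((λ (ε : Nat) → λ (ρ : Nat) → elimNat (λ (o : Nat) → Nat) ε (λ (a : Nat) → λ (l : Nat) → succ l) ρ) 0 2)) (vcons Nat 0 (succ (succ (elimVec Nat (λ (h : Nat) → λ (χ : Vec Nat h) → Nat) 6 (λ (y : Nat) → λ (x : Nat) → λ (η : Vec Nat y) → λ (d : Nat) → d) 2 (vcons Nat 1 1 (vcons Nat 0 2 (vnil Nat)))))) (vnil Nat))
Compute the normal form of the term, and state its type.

reduced normal form:
  vcons Nat 1 3 (vcons Nat 0 8 (vnil Nat))
inferred type:
  Vec Nat 2


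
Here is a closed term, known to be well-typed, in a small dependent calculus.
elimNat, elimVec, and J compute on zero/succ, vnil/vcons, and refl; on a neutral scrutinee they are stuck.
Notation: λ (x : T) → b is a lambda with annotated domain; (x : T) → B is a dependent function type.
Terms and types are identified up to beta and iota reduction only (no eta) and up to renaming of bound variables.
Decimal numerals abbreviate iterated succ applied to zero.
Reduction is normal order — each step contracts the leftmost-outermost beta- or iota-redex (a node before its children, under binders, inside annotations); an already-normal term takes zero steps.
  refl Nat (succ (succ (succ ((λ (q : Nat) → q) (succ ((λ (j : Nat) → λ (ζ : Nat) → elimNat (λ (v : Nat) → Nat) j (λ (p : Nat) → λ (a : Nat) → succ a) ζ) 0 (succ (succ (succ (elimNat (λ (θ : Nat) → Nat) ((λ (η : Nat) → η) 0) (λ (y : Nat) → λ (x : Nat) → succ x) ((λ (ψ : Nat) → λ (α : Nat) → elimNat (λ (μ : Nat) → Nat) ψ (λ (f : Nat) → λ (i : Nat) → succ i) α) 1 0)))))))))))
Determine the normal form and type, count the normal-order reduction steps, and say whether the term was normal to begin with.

normal form:
  refl Nat 8
inferred type:
  Eq Nat 8 8
steps to reach normal form (normal order): 24
started in normal form: no
first contracted redex: a beta-redex


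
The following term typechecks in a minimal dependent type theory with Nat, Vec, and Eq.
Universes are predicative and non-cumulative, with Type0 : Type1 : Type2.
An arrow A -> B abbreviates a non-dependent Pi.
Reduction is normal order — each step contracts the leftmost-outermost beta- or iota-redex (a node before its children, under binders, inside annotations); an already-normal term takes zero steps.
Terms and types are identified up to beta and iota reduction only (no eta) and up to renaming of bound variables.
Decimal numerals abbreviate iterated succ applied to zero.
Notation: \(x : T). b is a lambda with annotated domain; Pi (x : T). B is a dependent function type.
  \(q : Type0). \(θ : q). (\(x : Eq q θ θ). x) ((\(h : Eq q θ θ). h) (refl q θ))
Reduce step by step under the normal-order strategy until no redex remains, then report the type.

normal-order reduction:
  \(q : Type0). \(θ : q). (\(x : Eq q θ θ). x) ((\(h : Eq q θ θ). h) (refl q θ))
  ~> \(q : Type0). \(θ : q). (\(x : Eq q θ θ). x) (refl q θ)
  ~> \(q : Type0). \(θ : q). refl q θ
type:
  Pi (q : Type0). Pi (θ : q). Eq q θ θ


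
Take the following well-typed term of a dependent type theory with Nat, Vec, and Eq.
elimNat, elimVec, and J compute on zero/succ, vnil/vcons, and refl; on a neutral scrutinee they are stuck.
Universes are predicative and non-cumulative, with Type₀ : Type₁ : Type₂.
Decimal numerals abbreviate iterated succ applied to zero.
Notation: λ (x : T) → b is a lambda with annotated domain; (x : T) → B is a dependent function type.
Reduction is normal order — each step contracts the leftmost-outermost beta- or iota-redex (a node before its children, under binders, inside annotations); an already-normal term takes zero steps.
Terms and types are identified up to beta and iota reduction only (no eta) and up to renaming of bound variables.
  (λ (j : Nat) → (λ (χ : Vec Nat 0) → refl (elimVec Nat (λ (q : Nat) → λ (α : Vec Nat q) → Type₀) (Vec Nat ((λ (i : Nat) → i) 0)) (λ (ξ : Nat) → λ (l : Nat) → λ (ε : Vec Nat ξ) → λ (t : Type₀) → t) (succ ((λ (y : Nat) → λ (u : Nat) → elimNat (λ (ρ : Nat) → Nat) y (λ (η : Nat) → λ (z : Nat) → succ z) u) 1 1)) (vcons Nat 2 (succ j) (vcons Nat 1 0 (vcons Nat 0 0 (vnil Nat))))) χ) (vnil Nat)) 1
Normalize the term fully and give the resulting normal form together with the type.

normal form:
  refl (Vec Nat 0) (vnil Nat)
inferred type:
  Eq (Vec Nat 0) (vnil Nat) (vnil Nat)
observation: normalization takes exactly 19 steps under the normal-order strategy.


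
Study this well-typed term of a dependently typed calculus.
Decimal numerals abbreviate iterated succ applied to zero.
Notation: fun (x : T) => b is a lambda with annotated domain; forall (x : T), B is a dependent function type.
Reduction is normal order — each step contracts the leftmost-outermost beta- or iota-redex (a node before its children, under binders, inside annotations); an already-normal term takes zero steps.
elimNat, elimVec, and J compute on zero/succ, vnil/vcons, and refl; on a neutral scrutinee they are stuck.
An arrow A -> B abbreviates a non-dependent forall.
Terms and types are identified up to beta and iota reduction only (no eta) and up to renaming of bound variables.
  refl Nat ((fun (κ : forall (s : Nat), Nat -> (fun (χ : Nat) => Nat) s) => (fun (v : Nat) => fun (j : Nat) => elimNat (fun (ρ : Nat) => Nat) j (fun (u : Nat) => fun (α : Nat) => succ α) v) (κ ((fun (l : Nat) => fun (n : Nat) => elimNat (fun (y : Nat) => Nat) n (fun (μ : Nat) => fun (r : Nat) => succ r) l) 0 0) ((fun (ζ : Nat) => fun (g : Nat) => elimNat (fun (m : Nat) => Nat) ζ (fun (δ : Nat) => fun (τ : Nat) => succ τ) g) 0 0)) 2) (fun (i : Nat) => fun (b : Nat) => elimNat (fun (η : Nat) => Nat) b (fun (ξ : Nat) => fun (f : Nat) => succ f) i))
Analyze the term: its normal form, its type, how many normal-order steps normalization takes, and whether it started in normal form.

resulting normal form:
  refl Nat 2
inferred type:
  Eq Nat 2 2
reduction steps (normal order): 13
started in normal form: no
first redex: a beta-redex


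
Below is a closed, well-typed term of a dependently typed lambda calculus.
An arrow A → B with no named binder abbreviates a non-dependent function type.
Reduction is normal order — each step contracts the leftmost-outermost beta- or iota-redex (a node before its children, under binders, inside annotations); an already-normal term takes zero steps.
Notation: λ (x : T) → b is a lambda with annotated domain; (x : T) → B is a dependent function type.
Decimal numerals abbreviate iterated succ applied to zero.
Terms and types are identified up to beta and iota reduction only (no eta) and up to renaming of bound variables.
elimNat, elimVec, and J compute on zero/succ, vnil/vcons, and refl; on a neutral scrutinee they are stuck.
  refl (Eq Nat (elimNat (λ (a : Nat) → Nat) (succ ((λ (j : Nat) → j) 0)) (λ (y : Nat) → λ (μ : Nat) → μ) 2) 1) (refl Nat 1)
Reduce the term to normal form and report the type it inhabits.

normal form:
  refl (Eq Nat 1 1) (refl Nat 1)
inferred type:
  Eq (Eq Nat 1 1) (refl Nat 1) (refl Nat 1)
observation: the first redex contracted is an elimNat iota-redex; the normal form is reached in 8 normal-order steps.


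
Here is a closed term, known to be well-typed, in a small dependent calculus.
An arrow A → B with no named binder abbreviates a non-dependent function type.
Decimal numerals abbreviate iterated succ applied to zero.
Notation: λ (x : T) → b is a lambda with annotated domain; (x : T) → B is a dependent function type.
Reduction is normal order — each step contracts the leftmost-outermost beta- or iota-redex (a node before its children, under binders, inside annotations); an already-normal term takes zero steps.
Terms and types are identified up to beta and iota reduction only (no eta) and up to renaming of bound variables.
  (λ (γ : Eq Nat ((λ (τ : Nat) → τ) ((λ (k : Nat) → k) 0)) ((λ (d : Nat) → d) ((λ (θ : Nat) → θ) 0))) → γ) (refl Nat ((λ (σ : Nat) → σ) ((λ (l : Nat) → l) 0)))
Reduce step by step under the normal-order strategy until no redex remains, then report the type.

normal-order reduction:
  (λ (γ : Eq Nat ((λ (τ : Nat) → τ) ((λ (k : Nat) → k) 0)) ((λ (d : Nat) → d) ((λ (θ : Nat) → θ) 0))) → γ) (refl Nat ((λ (σ : Nat) → σ) ((λ (l : Nat) → l) 0)))
  ~> refl Nat ((λ (γ : Nat) → γ) ((λ (τ : Nat) → τ) 0))
  ~> refl Nat ((λ (γ : Nat) → γ) 0)
  ~> refl Nat 0
inferred type:
  Eq Nat 0 0


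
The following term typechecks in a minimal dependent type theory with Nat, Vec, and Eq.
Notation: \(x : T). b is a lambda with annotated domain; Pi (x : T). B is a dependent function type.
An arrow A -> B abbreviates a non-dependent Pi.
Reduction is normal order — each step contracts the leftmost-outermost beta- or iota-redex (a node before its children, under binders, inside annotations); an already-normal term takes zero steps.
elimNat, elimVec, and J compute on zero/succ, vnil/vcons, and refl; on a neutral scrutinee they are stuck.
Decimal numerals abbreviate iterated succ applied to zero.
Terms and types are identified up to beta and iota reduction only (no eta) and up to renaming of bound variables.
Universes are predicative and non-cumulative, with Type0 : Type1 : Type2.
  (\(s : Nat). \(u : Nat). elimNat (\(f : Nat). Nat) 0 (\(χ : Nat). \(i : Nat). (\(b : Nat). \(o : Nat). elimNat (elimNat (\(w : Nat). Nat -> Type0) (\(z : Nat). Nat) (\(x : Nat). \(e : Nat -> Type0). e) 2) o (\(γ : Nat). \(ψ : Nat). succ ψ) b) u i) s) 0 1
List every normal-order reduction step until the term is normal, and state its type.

reduction (normal order):
  (\(s : Nat). \(u : Nat). elimNat (\(f : Nat). Nat) 0 (\(χ : Nat). \(i : Nat). (\(b : Nat). \(o : Nat). elimNat (elimNat (\(w : Nat). Nat -> Type0) (\(z : Nat). Nat) (\(x : Nat). \(e : Nat -> Type0). e) 2) o (\(γ : Nat). \(ψ : Nat). succ ψ) b) u i) s) 0 1
  ~> (\(s : Nat). elimNat (\(u : Nat). Nat) 0 (\(f : Nat). \(χ : Nat). (\(i : Nat). \(b : Nat). elimNat (elimNat (\(o : Nat). Nat -> Type0) (\(w : Nat). Nat) (\(z : Nat). \(x : Nat -> Type0). x) 2) b (\(e : Nat). \(γ : Nat). succ γ) i) s χ) 0) 1
  ~> elimNat (\(s : Nat). Nat) 0 (\(u : Nat). \(f : Nat). (\(χ : Nat). \(i : Nat). elimNat (elimNat (\(b : Nat). Nat -> Type0) (\(o : Nat). Nat) (\(w : Nat). \(z : Nat -> Type0). z) 2) i (\(x : Nat). \(e : Nat). succ e) χ) 1 f) 0
  ~> 0
the term's type:
  Nat


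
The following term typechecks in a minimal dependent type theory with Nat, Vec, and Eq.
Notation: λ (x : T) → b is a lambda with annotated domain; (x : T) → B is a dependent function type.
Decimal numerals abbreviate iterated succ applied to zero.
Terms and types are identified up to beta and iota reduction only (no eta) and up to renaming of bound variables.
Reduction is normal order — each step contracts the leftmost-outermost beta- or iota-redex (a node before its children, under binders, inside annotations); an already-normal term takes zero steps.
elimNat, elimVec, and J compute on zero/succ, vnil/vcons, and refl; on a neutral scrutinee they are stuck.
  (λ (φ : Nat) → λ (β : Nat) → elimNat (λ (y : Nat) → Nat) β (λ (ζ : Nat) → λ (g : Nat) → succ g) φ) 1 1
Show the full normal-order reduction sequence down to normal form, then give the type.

reduction (normal order):
  (λ (φ : Nat) → λ (β : Nat) → elimNat (λ (y : Nat) → Nat) β (λ (ζ : Nat) → λ (g : Nat) → succ g) φ) 1 1
  ~> (λ (φ : Nat) → elimNat (λ (β : Nat) → Nat) φ (λ (y : Nat) → λ (ζ : Nat) → succ ζ) 1) 1
  ~> elimNat (λ (φ : Nat) → Nat) 1 (λ (β : Nat) → λ (y : Nat) → succ y) 1
  ~> (λ (φ : Nat) → λ (β : Nat) → succ β) 0 (elimNat (λ (y : Nat) → Nat) 1 (λ (ζ : Nat) → λ (g : Nat) → succ g) 0)
  ~> (λ (φ : Nat) → succ φ) (elimNat (λ (β : Nat) → Nat) 1 (λ (y : Nat) → λ (ζ : Nat) → succ ζ) 0)
  ~> succ (elimNat (λ (φ : Nat) → Nat) 1 (λ (β : Nat) → λ (y : Nat) → succ y) 0)
  ~> 2
inferred type:
  Nat


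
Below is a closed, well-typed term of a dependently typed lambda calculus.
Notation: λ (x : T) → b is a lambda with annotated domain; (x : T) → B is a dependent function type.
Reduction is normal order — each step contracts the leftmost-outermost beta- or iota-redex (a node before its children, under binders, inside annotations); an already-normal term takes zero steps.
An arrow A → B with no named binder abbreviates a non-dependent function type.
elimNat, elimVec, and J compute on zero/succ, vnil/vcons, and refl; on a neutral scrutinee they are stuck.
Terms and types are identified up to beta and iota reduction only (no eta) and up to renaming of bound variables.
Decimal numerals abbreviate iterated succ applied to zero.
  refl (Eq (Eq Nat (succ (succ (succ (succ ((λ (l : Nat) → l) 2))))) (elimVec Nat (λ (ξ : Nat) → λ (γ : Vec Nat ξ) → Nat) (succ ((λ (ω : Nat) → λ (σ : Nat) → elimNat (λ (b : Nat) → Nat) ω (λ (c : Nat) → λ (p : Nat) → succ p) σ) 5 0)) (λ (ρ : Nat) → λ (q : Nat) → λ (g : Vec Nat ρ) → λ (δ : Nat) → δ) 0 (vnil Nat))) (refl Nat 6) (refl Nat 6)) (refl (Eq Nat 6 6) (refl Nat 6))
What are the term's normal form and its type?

normal form:
  refl (Eq (Eq Nat 6 6) (refl Nat 6) (refl Nat 6)) (refl (Eq Nat 6 6) (refl Nat 6))
the term's type:
  Eq (Eq (Eq Nat 6 6) (refl Nat 6) (refl Nat 6)) (refl (Eq Nat 6 6) (refl Nat 6)) (refl (Eq Nat 6 6) (refl Nat 6))


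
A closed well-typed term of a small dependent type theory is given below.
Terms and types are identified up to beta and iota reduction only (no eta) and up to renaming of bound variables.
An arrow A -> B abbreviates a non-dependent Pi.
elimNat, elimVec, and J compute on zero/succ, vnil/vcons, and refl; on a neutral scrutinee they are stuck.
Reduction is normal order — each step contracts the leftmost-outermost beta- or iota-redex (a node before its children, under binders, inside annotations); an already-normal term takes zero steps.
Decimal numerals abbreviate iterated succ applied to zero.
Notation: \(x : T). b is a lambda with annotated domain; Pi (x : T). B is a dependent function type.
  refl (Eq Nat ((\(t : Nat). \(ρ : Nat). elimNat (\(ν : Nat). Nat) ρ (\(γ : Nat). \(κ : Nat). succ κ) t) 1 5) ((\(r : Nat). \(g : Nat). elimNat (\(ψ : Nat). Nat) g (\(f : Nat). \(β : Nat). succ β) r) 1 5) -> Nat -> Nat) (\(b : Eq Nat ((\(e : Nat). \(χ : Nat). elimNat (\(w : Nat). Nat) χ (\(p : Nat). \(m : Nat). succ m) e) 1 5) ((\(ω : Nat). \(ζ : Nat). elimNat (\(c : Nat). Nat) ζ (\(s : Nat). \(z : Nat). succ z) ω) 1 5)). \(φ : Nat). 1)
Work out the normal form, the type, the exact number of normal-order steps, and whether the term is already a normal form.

reduced normal form:
  refl (Eq Nat 6 6 -> Nat -> Nat) (\(t : Eq Nat 6 6). \(ρ : Nat). 1)
the term's type:
  Eq (Eq Nat 6 6 -> Nat -> Nat) (\(t : Eq Nat 6 6). \(ρ : Nat). 1) (\(ν : Eq Nat 6 6). \(γ : Nat). 1)
normal-order step count: 24
started in normal form: no
first redex: a beta-redex


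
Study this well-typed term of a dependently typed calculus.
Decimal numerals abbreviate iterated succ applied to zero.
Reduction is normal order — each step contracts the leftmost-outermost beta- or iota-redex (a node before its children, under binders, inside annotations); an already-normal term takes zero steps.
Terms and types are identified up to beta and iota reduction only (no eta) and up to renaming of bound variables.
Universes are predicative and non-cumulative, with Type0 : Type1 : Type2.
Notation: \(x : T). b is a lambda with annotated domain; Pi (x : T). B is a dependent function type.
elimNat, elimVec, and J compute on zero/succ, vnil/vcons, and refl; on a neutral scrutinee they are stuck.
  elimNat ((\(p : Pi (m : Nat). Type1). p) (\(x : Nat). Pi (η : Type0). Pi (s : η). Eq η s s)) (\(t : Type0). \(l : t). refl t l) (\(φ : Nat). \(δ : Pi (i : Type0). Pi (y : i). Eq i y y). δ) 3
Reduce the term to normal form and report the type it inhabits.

reduced normal form:
  \(p : Type0). \(m : p). refl p m
inferred type:
  Pi (p : Type0). Pi (m : p). Eq p m m
observation: 10 normal-order steps normalize the term, beginning with an elimNat iota-redex.


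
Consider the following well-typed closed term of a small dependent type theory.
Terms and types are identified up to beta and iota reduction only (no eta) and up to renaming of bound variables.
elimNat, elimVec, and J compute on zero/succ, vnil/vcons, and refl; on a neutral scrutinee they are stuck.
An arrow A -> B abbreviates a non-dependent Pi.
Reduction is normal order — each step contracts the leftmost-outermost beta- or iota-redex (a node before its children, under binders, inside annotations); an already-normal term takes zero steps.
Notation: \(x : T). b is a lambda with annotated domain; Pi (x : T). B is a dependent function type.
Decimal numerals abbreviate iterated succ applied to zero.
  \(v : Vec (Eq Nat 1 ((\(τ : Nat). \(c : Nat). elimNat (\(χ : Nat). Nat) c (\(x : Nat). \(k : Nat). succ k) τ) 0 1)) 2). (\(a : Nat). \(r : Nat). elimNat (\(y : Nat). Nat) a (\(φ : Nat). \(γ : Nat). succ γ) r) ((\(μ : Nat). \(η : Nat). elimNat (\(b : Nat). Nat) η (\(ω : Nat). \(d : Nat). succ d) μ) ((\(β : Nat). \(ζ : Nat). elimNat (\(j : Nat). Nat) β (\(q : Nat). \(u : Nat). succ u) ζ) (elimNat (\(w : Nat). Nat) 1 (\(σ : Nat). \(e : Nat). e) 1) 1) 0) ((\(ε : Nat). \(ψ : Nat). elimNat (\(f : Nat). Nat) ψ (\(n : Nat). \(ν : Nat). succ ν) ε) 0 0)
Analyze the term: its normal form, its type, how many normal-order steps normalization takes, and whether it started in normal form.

reduced normal form:
  \(v : Vec (Eq Nat 1 1) 2). 2
inferred type:
  Vec (Eq Nat 1 1) 2 -> Nat
steps to reach normal form (normal order): 28
started in normal form: no
first redex: a beta-redex


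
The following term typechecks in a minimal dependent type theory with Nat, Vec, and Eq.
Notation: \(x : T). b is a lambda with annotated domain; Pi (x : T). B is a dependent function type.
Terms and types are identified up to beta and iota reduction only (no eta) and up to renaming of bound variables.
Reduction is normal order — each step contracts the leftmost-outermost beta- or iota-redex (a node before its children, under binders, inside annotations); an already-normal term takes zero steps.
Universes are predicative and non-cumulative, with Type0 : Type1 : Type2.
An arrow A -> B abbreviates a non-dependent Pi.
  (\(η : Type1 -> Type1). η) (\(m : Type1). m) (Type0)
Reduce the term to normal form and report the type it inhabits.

resulting normal form:
  Type0
the term's type:
  Type1
observation: the first redex contracted is a beta-redex; the normal form is reached in 2 normal-order steps.


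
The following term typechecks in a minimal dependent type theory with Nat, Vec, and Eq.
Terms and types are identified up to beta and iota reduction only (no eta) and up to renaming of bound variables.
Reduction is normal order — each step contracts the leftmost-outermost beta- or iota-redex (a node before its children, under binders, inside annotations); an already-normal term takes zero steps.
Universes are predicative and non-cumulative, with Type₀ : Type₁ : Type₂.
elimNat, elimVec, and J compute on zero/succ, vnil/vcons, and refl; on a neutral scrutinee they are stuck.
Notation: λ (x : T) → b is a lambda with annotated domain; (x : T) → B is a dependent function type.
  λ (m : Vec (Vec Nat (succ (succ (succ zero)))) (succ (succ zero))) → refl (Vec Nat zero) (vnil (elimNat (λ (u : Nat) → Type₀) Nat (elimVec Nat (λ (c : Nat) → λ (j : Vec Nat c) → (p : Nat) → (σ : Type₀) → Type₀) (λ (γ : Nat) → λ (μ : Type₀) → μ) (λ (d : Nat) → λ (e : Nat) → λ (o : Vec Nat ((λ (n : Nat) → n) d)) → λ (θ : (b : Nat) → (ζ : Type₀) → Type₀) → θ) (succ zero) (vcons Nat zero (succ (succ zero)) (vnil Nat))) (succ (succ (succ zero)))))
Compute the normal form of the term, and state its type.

reduced normal form:
  λ (m : Vec (Vec Nat (succ (succ (succ zero)))) (succ (succ zero))) → refl (Vec Nat zero) (vnil Nat)
the term's type:
  (m : Vec (Vec Nat (succ (succ (succ zero)))) (succ (succ zero))) → Eq (Vec Nat zero) (vnil Nat) (vnil Nat)
observation: 28 normal-order steps separate the term from its normal form.


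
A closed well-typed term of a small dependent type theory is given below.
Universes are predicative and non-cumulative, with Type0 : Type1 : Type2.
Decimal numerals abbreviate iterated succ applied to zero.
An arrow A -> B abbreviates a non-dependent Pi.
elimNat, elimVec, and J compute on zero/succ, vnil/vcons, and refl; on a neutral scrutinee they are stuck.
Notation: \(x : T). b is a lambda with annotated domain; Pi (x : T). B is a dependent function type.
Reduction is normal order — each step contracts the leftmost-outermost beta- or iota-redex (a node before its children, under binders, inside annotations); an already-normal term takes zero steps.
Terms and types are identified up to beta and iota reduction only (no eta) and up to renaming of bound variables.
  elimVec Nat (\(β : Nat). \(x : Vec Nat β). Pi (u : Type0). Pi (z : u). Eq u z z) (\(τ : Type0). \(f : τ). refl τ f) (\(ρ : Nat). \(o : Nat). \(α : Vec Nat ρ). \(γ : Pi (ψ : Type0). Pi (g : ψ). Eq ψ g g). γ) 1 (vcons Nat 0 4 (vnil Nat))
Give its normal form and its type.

reduced normal form:
  \(β : Type0). \(x : β). refl β x
the term's type:
  Pi (β : Type0). Pi (x : β). Eq β x x


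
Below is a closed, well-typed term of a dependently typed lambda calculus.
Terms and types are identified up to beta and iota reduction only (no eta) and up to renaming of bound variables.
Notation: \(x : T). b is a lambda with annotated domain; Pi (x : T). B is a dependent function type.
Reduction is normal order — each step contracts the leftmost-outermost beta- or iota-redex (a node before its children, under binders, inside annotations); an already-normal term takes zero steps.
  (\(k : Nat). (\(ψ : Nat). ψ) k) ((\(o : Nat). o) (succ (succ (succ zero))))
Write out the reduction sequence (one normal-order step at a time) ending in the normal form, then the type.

reduction (normal order):
  (\(k : Nat). (\(ψ : Nat). ψ) k) ((\(o : Nat). o) (succ (succ (succ zero))))
  ~> (\(k : Nat). k) ((\(ψ : Nat). ψ) (succ (succ (succ zero))))
  ~> (\(k : Nat). k) (succ (succ (succ zero)))
  ~> succ (succ (succ zero))
the term's type:
  Nat


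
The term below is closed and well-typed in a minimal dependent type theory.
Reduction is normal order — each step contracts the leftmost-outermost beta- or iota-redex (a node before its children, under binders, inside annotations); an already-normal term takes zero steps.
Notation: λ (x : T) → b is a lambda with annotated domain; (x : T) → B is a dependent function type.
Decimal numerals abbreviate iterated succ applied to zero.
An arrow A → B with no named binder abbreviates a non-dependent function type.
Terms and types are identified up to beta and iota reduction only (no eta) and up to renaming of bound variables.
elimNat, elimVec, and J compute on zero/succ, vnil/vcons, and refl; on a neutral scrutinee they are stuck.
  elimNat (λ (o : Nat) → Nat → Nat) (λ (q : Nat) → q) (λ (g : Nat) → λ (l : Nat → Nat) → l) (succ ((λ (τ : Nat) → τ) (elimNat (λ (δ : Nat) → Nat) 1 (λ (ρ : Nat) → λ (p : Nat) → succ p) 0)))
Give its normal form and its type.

reduced normal form:
  λ (o : Nat) → o
the term's type:
  Nat → Nat


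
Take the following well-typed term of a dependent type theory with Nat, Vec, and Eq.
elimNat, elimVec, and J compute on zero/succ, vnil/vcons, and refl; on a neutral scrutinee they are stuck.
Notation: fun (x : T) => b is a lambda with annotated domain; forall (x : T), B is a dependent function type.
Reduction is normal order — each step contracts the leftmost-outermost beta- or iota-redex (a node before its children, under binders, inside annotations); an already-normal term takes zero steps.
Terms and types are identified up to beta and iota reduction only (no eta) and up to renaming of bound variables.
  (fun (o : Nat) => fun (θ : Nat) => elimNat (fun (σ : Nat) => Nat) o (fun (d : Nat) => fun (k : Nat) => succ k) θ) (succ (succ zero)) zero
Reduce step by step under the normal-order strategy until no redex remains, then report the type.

normal-order reduction:
  (fun (o : Nat) => fun (θ : Nat) => elimNat (fun (σ : Nat) => Nat) o (fun (d : Nat) => fun (k : Nat) => succ k) θ) (succ (succ zero)) zero
  ~> (fun (o : Nat) => elimNat (fun (θ : Nat) => Nat) (succ (succ zero)) (fun (σ : Nat) => fun (d : Nat) => succ d) o) zero
  ~> elimNat (fun (o : Nat) => Nat) (succ (succ zero)) (fun (θ : Nat) => fun (σ : Nat) => succ σ) zero
  ~> succ (succ zero)
inferred type:
  Nat


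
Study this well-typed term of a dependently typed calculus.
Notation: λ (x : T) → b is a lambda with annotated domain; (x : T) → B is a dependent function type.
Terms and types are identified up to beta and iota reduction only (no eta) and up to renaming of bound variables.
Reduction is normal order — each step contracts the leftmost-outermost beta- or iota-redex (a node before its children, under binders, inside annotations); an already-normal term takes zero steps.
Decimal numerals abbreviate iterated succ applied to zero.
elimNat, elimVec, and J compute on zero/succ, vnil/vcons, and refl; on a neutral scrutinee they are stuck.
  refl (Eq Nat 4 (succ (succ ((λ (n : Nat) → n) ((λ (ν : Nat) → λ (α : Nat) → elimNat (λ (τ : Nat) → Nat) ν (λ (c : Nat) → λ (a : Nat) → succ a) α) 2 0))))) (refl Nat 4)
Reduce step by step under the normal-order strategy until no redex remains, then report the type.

reduction (normal order):
  refl (Eq Nat 4 (succ (succ ((λ (n : Nat) → n) ((λ (ν : Nat) → λ (α : Nat) → elimNat (λ (τ : Nat) → Nat) ν (λ (c : Nat) → λ (a : Nat) → succ a) α) 2 0))))) (refl Nat 4)
  ~> refl (Eq Nat 4 (succ (succ ((λ (n : Nat) → λ (ν : Nat) → elimNat (λ (α : Nat) → Nat) n (λ (τ : Nat) → λ (c : Nat) → succ c) ν) 2 0)))) (refl Nat 4)
  ~> refl (Eq Nat 4 (succ (succ ((λ (n : Nat) → elimNat (λ (ν : Nat) → Nat) 2 (λ (α : Nat) → λ (τ : Nat) → succ τ) n) 0)))) (refl Nat 4)
  ~> refl (Eq Nat 4 (succ (succ (elimNat (λ (n : Nat) → Nat) 2 (λ (ν : Nat) → λ (α : Nat) → succ α) 0)))) (refl Nat 4)
  ~> refl (Eq Nat 4 4) (refl Nat 4)
inferred type:
  Eq (Eq Nat 4 4) (refl Nat 4) (refl Nat 4)


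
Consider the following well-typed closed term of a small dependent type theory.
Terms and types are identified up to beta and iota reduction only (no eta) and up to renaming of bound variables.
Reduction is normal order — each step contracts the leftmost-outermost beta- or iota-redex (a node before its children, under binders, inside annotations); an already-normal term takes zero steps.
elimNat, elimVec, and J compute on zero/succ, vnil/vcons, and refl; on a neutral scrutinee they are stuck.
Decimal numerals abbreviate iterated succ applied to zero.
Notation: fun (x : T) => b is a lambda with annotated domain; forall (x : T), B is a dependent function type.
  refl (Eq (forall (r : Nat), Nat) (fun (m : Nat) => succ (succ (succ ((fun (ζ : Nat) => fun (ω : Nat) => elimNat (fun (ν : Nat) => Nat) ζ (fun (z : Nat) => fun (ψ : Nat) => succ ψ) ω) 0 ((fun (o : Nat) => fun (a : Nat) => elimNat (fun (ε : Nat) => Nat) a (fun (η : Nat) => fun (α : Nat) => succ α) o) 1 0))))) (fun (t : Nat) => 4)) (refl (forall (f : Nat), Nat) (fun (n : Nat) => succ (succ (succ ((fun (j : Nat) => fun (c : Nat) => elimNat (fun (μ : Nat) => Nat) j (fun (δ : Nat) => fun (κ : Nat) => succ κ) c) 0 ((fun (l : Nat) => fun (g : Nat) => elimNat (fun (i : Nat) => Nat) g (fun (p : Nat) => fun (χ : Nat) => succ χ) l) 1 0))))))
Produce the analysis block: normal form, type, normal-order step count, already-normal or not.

resulting normal form:
  refl (Eq (forall (r : Nat), Nat) (fun (m : Nat) => 4) (fun (ζ : Nat) => 4)) (refl (forall (ω : Nat), Nat) (fun (ν : Nat) => 4))
inferred type:
  Eq (Eq (forall (r : Nat), Nat) (fun (m : Nat) => 4) (fun (ζ : Nat) => 4)) (refl (forall (ω : Nat), Nat) (fun (ν : Nat) => 4)) (refl (forall (z : Nat), Nat) (fun (ψ : Nat) => 4))
reduction steps (normal order): 24
started in normal form: no
first redex: a beta-redex


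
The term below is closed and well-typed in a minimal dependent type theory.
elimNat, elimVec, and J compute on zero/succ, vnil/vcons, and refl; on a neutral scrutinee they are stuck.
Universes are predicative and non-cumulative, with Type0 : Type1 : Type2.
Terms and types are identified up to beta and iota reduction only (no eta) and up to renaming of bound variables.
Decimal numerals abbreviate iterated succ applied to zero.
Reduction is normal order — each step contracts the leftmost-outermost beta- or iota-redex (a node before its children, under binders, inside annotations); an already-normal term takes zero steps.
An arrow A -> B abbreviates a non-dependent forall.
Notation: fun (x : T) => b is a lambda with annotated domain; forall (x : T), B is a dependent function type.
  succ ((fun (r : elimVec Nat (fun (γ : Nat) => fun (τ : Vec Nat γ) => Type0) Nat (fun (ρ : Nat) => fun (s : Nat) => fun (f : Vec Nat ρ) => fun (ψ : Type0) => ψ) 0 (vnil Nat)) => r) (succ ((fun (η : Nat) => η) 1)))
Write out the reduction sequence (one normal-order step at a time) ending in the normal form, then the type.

normal-order reduction sequence:
  succ ((fun (r : elimVec Nat (fun (γ : Nat) => fun (τ : Vec Nat γ) => Type0) Nat (fun (ρ : Nat) => fun (s : Nat) => fun (f : Vec Nat ρ) => fun (ψ : Type0) => ψ) 0 (vnil Nat)) => r) (succ ((fun (η : Nat) => η) 1)))
  ~> succ (succ ((fun (r : Nat) => r) 1))
  ~> 3
the term's type:
  Nat


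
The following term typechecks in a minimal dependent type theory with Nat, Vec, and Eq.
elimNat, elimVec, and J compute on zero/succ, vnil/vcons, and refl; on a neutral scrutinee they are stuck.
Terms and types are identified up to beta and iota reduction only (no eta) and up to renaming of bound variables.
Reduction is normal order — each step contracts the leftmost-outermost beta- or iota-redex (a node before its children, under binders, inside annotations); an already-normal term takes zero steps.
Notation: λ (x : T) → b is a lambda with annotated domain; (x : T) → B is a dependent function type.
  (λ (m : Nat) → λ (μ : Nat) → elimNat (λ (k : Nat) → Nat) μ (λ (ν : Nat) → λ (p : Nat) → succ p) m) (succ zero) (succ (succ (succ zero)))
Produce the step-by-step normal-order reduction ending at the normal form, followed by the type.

reduction (normal order):
  (λ (m : Nat) → λ (μ : Nat) → elimNat (λ (k : Nat) → Nat) μ (λ (ν : Nat) → λ (p : Nat) → succ p) m) (succ zero) (succ (succ (succ zero)))
  ~> (λ (m : Nat) → elimNat (λ (μ : Nat) → Nat) m (λ (k : Nat) → λ (ν : Nat) → succ ν) (succ zero)) (succ (succ (succ zero)))
  ~> elimNat (λ (m : Nat) → Nat) (succ (succ (succ zero))) (λ (μ : Nat) → λ (k : Nat) → succ k) (succ zero)
  ~> (λ (m : Nat) → λ (μ : Nat) → succ μ) zero (elimNat (λ (k : Nat) → Nat) (succ (succ (succ zero))) (λ (ν : Nat) → λ (p : Nat) → succ p) zero)
  ~> (λ (m : Nat) → succ m) (elimNat (λ (μ : Nat) → Nat) (succ (succ (succ zero))) (λ (k : Nat) → λ (ν : Nat) → succ ν) zero)
  ~> succ (elimNat (λ (m : Nat) → Nat) (succ (succ (succ zero))) (λ (μ : Nat) → λ (k : Nat) → succ k) zero)
  ~> succ (succ (succ (succ zero)))
the term's type:
  Nat


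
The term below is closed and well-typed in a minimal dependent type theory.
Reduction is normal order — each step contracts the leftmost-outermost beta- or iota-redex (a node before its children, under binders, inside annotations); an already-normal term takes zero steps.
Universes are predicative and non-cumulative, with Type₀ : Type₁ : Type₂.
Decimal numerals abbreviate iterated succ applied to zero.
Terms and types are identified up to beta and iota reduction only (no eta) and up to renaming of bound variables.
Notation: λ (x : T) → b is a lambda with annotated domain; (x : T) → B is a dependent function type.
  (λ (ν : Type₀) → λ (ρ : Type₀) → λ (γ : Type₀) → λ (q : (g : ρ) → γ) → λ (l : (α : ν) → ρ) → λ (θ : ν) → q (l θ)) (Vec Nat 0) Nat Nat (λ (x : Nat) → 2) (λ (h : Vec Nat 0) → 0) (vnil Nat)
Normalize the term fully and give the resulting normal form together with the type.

normal form:
  2
inferred type:
  Nat
observation: normalization takes exactly 7 steps under the normal-order strategy.


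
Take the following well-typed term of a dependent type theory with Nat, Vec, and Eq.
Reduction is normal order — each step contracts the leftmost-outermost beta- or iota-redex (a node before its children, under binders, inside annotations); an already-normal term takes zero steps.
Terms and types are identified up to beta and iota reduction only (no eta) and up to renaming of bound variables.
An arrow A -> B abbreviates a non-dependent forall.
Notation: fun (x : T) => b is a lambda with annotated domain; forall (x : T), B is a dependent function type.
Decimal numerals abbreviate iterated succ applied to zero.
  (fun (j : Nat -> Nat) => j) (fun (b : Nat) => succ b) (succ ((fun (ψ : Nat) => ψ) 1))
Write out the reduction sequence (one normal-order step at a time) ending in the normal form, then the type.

normal-order reduction:
  (fun (j : Nat -> Nat) => j) (fun (b : Nat) => succ b) (succ ((fun (ψ : Nat) => ψ) 1))
  ~> (fun (j : Nat) => succ j) (succ ((fun (b : Nat) => b) 1))
  ~> succ (succ ((fun (j : Nat) => j) 1))
  ~> 3
type:
  Nat


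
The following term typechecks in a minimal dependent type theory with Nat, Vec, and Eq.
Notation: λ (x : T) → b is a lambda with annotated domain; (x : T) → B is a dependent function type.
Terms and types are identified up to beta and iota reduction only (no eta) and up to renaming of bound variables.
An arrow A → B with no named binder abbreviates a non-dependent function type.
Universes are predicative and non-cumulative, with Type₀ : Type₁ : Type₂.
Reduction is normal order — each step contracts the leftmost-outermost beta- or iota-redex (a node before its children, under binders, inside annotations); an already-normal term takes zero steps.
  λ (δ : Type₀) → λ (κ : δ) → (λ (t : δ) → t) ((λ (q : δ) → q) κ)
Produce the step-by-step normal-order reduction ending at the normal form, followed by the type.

normal-order reduction sequence:
  λ (δ : Type₀) → λ (κ : δ) → (λ (t : δ) → t) ((λ (q : δ) → q) κ)
  ~> λ (δ : Type₀) → λ (κ : δ) → (λ (t : δ) → t) κ
  ~> λ (δ : Type₀) → λ (κ : δ) → κ
type:
  (δ : Type₀) → δ → δ
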